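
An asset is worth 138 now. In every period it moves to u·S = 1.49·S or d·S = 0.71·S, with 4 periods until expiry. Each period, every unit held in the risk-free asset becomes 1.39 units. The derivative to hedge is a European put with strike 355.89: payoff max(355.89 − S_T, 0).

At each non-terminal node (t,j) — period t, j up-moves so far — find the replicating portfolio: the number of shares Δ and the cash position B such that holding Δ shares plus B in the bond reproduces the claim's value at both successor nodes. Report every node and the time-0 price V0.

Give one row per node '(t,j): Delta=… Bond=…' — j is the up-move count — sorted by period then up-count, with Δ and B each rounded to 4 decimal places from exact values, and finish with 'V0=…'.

(0,0): Delta=-0.2567 Bond=42.9419
(1,0): Delta=-1.0000 Bond=132.5169
(1,1): Delta=-0.2046 Bond=48.9793
(2,0): Delta=-1.0000 Bond=184.1985
(2,1): Delta=-1.0000 Bond=184.1985
(2,2): Delta=-0.1489 Bond=51.0052
(3,0): Delta=-1.0000 Bond=256.0360
(3,1): Delta=-1.0000 Bond=256.0360
(3,2): Delta=-1.0000 Bond=256.0360
(3,3): Delta=-0.0892 Bond=43.6709
V0=7.5161

Since d<R<u, set p* = (R−d)/(u−d) = 0.8718; price each node as the discounted p*-expectation of its children.
At expiry t=4: V(4,0)=320.8219, V(4,1)=282.2963, V(4,2)=201.4470, V(4,3)=31.7772, V(4,4)=0.0000
  t=3,j=0: stock 49.3917 → up 73.5937 (V=282.2963), down 35.0681 (V=320.8219). Price 206.6443; hedge Δ=-1.0000, bond B=256.0360.
  t=3,j=1: stock 103.6530 → up 154.4430 (V=201.4470), down 73.5937 (V=282.2963). Price 152.3829; hedge Δ=-1.0000, bond B=256.0360.
  t=3,j=2: stock 217.5254 → up 324.1128 (V=31.7772), down 154.4430 (V=201.4470). Price 38.5106; hedge Δ=-1.0000, bond B=256.0360.
  t=3,j=3: stock 456.4970 → up 680.1805 (V=0.0000), down 324.1128 (V=31.7772). Price 2.9309; hedge Δ=-0.0892, bond B=43.6709.
  t=2,j=0: stock 69.5658 → up 103.6530 (V=152.3829), down 49.3917 (V=206.6443). Price 114.6327; hedge Δ=-1.0000, bond B=184.1985.
  t=2,j=1: stock 145.9902 → up 217.5254 (V=38.5106), down 103.6530 (V=152.3829). Price 38.2083; hedge Δ=-1.0000, bond B=184.1985.
  t=2,j=2: stock 306.3738 → up 456.4970 (V=2.9309), down 217.5254 (V=38.5106). Price 5.3902; hedge Δ=-0.1489, bond B=51.0052.
  t=1,j=0: stock 97.9800 → up 145.9902 (V=38.2083), down 69.5658 (V=114.6327). Price 34.5369; hedge Δ=-1.0000, bond B=132.5169.
  t=1,j=1: stock 205.6200 → up 306.3738 (V=5.3902), down 145.9902 (V=38.2083). Price 6.9048; hedge Δ=-0.2046, bond B=48.9793.
  t=0,j=0: stock 138.0000 → up 205.6200 (V=6.9048), down 97.9800 (V=34.5369). Price 7.5161; hedge Δ=-0.2567, bond B=42.9419.
The time-0 hedge costs 7.5161, which is the no-arbitrage price.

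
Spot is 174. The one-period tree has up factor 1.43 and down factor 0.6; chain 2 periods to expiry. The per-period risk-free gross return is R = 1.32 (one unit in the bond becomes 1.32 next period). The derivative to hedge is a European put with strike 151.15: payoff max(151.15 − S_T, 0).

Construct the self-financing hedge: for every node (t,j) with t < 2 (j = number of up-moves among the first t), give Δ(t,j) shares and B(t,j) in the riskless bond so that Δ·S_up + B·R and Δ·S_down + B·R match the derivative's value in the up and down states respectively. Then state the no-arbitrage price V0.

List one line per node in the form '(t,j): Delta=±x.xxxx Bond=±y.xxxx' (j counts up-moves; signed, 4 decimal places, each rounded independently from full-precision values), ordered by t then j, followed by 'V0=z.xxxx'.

(0,0): Delta=-0.0687 Bond=13.0905
(1,0): Delta=-1.0000 Bond=114.5076
(1,1): Delta=-0.0090 Bond=2.4251
V0=1.1374

Since d<R<u, set p* = (R−d)/(u−d) = 0.8675; price each node as the discounted p*-expectation of its children.
At expiry t=2: V(2,0)=88.5100, V(2,1)=1.8580, V(2,2)=0.0000
Node (1,0) S=104.4000: V=(p*·1.8580+(1−p*)·88.5100)/1.32=10.1076; Δ=(1.8580−88.5100)/(149.2920−62.6400)=-1.0000; B=V−Δ·S=114.5076
Node (1,1) S=248.8200: V=(p*·0.0000+(1−p*)·1.8580)/1.32=0.1865; Δ=(0.0000−1.8580)/(355.8126−149.2920)=-0.0090; B=V−Δ·S=2.4251
Node (0,0) S=174.0000: V=(p*·0.1865+(1−p*)·10.1076)/1.32=1.1374; Δ=(0.1865−10.1076)/(248.8200−104.4000)=-0.0687; B=V−Δ·S=13.0905
Check: Δ(0,0)·S0 + B(0,0) = 1.1374 = V0.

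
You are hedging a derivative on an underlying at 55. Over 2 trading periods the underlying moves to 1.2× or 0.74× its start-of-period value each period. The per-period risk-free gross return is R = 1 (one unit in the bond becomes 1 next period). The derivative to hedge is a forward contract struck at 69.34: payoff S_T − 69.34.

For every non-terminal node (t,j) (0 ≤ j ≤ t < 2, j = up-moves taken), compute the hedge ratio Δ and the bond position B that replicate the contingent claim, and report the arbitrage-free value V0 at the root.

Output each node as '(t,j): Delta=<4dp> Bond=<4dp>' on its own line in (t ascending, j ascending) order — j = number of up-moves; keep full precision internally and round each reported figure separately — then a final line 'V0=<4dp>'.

(0,0): Delta=1.0000 Bond=-69.3400
(1,0): Delta=1.0000 Bond=-69.3400
(1,1): Delta=1.0000 Bond=-69.3400
V0=-14.3400

No-arbitrage ⇒ martingale measure with p* = (R−d)/(u−d) = 0.5652.
Terminal payoffs: V(2,0)=-39.2220, V(2,1)=-20.5000, V(2,2)=9.8600
Node (1,0) S=40.7000: V=(p*·-20.5000+(1−p*)·-39.2220)/1=-28.6400; Δ=(-20.5000−-39.2220)/(48.8400−30.1180)=1.0000; B=V−Δ·S=-69.3400
Node (1,1) S=66.0000: V=(p*·9.8600+(1−p*)·-20.5000)/1=-3.3400; Δ=(9.8600−-20.5000)/(79.2000−48.8400)=1.0000; B=V−Δ·S=-69.3400
Node (0,0) S=55.0000: V=(p*·-3.3400+(1−p*)·-28.6400)/1=-14.3400; Δ=(-3.3400−-28.6400)/(66.0000−40.7000)=1.0000; B=V−Δ·S=-69.3400
Check: Δ(0,0)·S0 + B(0,0) = -14.3400 = V0.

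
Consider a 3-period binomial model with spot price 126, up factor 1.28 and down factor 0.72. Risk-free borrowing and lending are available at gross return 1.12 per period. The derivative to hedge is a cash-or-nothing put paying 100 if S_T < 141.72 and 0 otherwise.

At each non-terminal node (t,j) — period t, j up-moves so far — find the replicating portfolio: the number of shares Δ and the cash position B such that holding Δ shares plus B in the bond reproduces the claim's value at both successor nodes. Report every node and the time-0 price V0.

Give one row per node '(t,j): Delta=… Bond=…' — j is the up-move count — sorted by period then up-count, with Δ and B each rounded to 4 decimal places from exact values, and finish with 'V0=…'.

The replicating-portfolio and risk-neutral prices coincide; use p* = (1.12−0.72)/(1.28−0.72) = 0.7143 for the latter.
At expiry t=3: V(3,0)=100.0000, V(3,1)=100.0000, V(3,2)=0.0000, V(3,3)=0.0000
  t=2,j=0: stock 65.3184 → up 83.6076 (V=100.0000), down 47.0292 (V=100.0000). Price 89.2857; hedge Δ=0.0000, bond B=89.2857.
  t=2,j=1: stock 116.1216 → up 148.6356 (V=0.0000), down 83.6076 (V=100.0000). Price 25.5102; hedge Δ=-1.5378, bond B=204.0816.
  t=2,j=2: stock 206.4384 → up 264.2412 (V=0.0000), down 148.6356 (V=0.0000). Price 0.0000; hedge Δ=0.0000, bond B=0.0000.
  t=1,j=0: stock 90.7200 → up 116.1216 (V=25.5102), down 65.3184 (V=89.2857). Price 39.0462; hedge Δ=-1.2553, bond B=152.9311.
  t=1,j=1: stock 161.2800 → up 206.4384 (V=0.0000), down 116.1216 (V=25.5102). Price 6.5077; hedge Δ=-0.2825, bond B=52.0616.
  t=0,j=0: stock 126.0000 → up 161.2800 (V=6.5077), down 90.7200 (V=39.0462). Price 14.1111; hedge Δ=-0.4611, bond B=72.2156.
The time-0 hedge costs 14.1111, which is the no-arbitrage price.

(0,0): Delta=-0.4611 Bond=72.2156
(1,0): Delta=-1.2553 Bond=152.9311
(1,1): Delta=-0.2825 Bond=52.0616
(2,0): Delta=0.0000 Bond=89.2857
(2,1): Delta=-1.5378 Bond=204.0816
(2,2): Delta=0.0000 Bond=0.0000
V0=14.1111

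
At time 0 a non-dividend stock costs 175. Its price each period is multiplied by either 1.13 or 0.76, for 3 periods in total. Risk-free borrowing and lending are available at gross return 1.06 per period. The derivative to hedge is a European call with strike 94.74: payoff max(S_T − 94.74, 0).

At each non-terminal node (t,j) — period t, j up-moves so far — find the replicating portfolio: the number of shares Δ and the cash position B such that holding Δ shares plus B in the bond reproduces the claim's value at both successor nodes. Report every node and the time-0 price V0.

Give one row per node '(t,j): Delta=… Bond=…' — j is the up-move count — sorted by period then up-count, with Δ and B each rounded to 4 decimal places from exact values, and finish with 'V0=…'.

(0,0): Delta=0.9912 Bond=-77.9009
(1,0): Delta=0.9350 Bond=-75.1036
(1,1): Delta=1.0000 Bond=-84.3183
(2,0): Delta=0.5209 Bond=-37.7489
(2,1): Delta=1.0000 Bond=-89.3774
(2,2): Delta=1.0000 Bond=-89.3774
V0=95.5563

Since d<R<u, set p* = (R−d)/(u−d) = 0.8108; price each node as the discounted p*-expectation of its children.
At expiry t=3: V(3,0)=0.0000, V(3,1)=19.4804, V(3,2)=75.0877, V(3,3)=157.7670
(2,0): S=101.0800. Δ = (V_up−V_dn)/(S_up−S_dn) = (19.4804−0.0000)/(114.2204−76.8208) = 0.5209. V = [p*·19.4804 + (1−p*)·0.0000]/1.06 = 14.9009. B = V − Δ·S = -37.7489.
(2,1): S=150.2900. Δ = (V_up−V_dn)/(S_up−S_dn) = (75.0877−19.4804)/(169.8277−114.2204) = 1.0000. V = [p*·75.0877 + (1−p*)·19.4804]/1.06 = 60.9126. B = V − Δ·S = -89.3774.
(2,2): S=223.4575. Δ = (V_up−V_dn)/(S_up−S_dn) = (157.7670−75.0877)/(252.5070−169.8277) = 1.0000. V = [p*·157.7670 + (1−p*)·75.0877]/1.06 = 134.0801. B = V − Δ·S = -89.3774.
(1,0): S=133.0000. Δ = (V_up−V_dn)/(S_up−S_dn) = (60.9126−14.9009)/(150.2900−101.0800) = 0.9350. V = [p*·60.9126 + (1−p*)·14.9009]/1.06 = 49.2526. B = V − Δ·S = -75.1036.
(1,1): S=197.7500. Δ = (V_up−V_dn)/(S_up−S_dn) = (134.0801−60.9126)/(223.4575−150.2900) = 1.0000. V = [p*·134.0801 + (1−p*)·60.9126]/1.06 = 113.4317. B = V − Δ·S = -84.3183.
(0,0): S=175.0000. Δ = (V_up−V_dn)/(S_up−S_dn) = (113.4317−49.2526)/(197.7500−133.0000) = 0.9912. V = [p*·113.4317 + (1−p*)·49.2526]/1.06 = 95.5563. B = V − Δ·S = -77.9009.
Self-financing check: at every node Δ·S+B equals the discounted successor values.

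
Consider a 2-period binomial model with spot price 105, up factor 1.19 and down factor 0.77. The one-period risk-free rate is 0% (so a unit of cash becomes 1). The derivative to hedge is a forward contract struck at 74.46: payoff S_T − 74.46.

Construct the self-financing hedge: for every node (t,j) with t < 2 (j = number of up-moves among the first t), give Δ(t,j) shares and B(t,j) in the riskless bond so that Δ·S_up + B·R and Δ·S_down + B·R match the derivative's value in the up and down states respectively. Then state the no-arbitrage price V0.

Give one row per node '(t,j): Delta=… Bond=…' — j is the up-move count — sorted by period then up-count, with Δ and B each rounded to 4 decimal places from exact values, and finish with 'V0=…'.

Risk-neutral probability p* = (R−d)/(u−d) = (1−0.77)/(1.19−0.77) = 0.5476.
Payoff layer (t=2): V(2,0)=-12.2055, V(2,1)=21.7515, V(2,2)=74.2305
  t=1,j=0: stock 80.8500 → up 96.2115 (V=21.7515), down 62.2545 (V=-12.2055). Price 6.3900; hedge Δ=1.0000, bond B=-74.4600.
  t=1,j=1: stock 124.9500 → up 148.6905 (V=74.2305), down 96.2115 (V=21.7515). Price 50.4900; hedge Δ=1.0000, bond B=-74.4600.
  t=0,j=0: stock 105.0000 → up 124.9500 (V=50.4900), down 80.8500 (V=6.3900). Price 30.5400; hedge Δ=1.0000, bond B=-74.4600.
Each (Δ,B) replicates both successor values, so the strategy is self-financing and V0 is arbitrage-free.

(0,0): Delta=1.0000 Bond=-74.4600
(1,0): Delta=1.0000 Bond=-74.4600
(1,1): Delta=1.0000 Bond=-74.4600
V0=30.5400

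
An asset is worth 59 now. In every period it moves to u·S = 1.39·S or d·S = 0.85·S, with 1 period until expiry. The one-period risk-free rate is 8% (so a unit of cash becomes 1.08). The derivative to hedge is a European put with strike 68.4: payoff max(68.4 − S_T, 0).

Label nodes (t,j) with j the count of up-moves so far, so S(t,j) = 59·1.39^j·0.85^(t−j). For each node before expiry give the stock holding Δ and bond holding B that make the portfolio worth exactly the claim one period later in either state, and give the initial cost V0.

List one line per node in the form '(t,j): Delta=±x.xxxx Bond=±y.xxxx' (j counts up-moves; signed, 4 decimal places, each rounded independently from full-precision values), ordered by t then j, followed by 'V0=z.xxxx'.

(0,0): Delta=-0.5728 Bond=43.4971
V0=9.7008

Under the risk-neutral measure, an up-move has probability p* = (R−d)/(u−d) = 0.4259 and values discount at R = 1.08.
Terminal payoffs: V(1,0)=18.2500, V(1,1)=0.0000
Node (0,0) S=59.0000: V=(p*·0.0000+(1−p*)·18.2500)/1.08=9.7008; Δ=(0.0000−18.2500)/(82.0100−50.1500)=-0.5728; B=V−Δ·S=43.4971
Root portfolio cost Δ·59+B reproduces V0=9.7008.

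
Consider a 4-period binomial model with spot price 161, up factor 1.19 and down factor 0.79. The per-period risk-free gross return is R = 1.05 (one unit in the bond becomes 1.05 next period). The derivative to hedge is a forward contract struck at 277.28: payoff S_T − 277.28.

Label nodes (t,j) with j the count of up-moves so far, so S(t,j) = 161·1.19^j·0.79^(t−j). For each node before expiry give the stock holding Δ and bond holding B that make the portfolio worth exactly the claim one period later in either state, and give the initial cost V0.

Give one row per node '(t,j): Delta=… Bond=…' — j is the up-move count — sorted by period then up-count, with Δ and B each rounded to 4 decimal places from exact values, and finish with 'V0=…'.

(0,0): Delta=1.0000 Bond=-228.1189
(1,0): Delta=1.0000 Bond=-239.5249
(1,1): Delta=1.0000 Bond=-239.5249
(2,0): Delta=1.0000 Bond=-251.5011
(2,1): Delta=1.0000 Bond=-251.5011
(2,2): Delta=1.0000 Bond=-251.5011
(3,0): Delta=1.0000 Bond=-264.0762
(3,1): Delta=1.0000 Bond=-264.0762
(3,2): Delta=1.0000 Bond=-264.0762
(3,3): Delta=1.0000 Bond=-264.0762
V0=-67.1189

Risk-neutral probability p* = (R−d)/(u−d) = (1.05−0.79)/(1.19−0.79) = 0.6500.
At expiry t=4: V(4,0)=-214.5704, V(4,1)=-182.8187, V(4,2)=-134.9901, V(4,3)=-62.9446, V(4,4)=45.5796
  t=3,j=0: stock 79.3793 → up 94.4613 (V=-182.8187), down 62.7096 (V=-214.5704). Price -184.6969; hedge Δ=1.0000, bond B=-264.0762.
  t=3,j=1: stock 119.5713 → up 142.2899 (V=-134.9901), down 94.4613 (V=-182.8187). Price -144.5049; hedge Δ=1.0000, bond B=-264.0762.
  t=3,j=2: stock 180.1138 → up 214.3354 (V=-62.9446), down 142.2899 (V=-134.9901). Price -83.9624; hedge Δ=1.0000, bond B=-264.0762.
  t=3,j=3: stock 271.3106 → up 322.8596 (V=45.5796), down 214.3354 (V=-62.9446). Price 7.2344; hedge Δ=1.0000, bond B=-264.0762.
  t=2,j=0: stock 100.4801 → up 119.5713 (V=-144.5049), down 79.3793 (V=-184.6969). Price -151.0210; hedge Δ=1.0000, bond B=-251.5011.
  t=2,j=1: stock 151.3561 → up 180.1138 (V=-83.9624), down 119.5713 (V=-144.5049). Price -100.1450; hedge Δ=1.0000, bond B=-251.5011.
  t=2,j=2: stock 227.9921 → up 271.3106 (V=7.2344), down 180.1138 (V=-83.9624). Price -23.5090; hedge Δ=1.0000, bond B=-251.5011.
  t=1,j=0: stock 127.1900 → up 151.3561 (V=-100.1450), down 100.4801 (V=-151.0210). Price -112.3349; hedge Δ=1.0000, bond B=-239.5249.
  t=1,j=1: stock 191.5900 → up 227.9921 (V=-23.5090), down 151.3561 (V=-100.1450). Price -47.9349; hedge Δ=1.0000, bond B=-239.5249.
  t=0,j=0: stock 161.0000 → up 191.5900 (V=-47.9349), down 127.1900 (V=-112.3349). Price -67.1189; hedge Δ=1.0000, bond B=-228.1189.
Self-financing check: at every node Δ·S+B equals the discounted successor values.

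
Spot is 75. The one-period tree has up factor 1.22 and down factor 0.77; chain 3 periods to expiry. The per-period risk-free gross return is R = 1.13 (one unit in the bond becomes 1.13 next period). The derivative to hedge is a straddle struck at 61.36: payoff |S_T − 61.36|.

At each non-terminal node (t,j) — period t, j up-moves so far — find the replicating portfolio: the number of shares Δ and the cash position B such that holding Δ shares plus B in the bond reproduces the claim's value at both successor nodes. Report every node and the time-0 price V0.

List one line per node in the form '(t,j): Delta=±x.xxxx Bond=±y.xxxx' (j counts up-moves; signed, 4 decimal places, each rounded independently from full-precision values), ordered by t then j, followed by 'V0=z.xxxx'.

Under the risk-neutral measure, an up-move has probability p* = (R−d)/(u−d) = 0.8000 and values discount at R = 1.13.
Terminal payoffs: V(3,0)=27.1200, V(3,1)=7.1097, V(3,2)=24.5951, V(3,3)=74.8286
  t=2,j=0: stock 44.4675 → up 54.2503 (V=7.1097), down 34.2400 (V=27.1200). Price 9.8334; hedge Δ=-1.0000, bond B=54.3009.
  t=2,j=1: stock 70.4550 → up 85.9551 (V=24.5951), down 54.2503 (V=7.1097). Price 18.6708; hedge Δ=0.5515, bond B=-20.1858.
  t=2,j=2: stock 111.6300 → up 136.1886 (V=74.8286), down 85.9551 (V=24.5951). Price 57.3291; hedge Δ=1.0000, bond B=-54.3009.
  t=1,j=0: stock 57.7500 → up 70.4550 (V=18.6708), down 44.4675 (V=9.8334). Price 14.9587; hedge Δ=0.3401, bond B=-4.6800.
  t=1,j=1: stock 91.5000 → up 111.6300 (V=57.3291), down 70.4550 (V=18.6708). Price 43.8916; hedge Δ=0.9389, bond B=-42.0158.
  t=0,j=0: stock 75.0000 → up 91.5000 (V=43.8916), down 57.7500 (V=14.9587). Price 33.7212; hedge Δ=0.8573, bond B=-30.5740.
Root portfolio cost Δ·75+B reproduces V0=33.7212.

(0,0): Delta=0.8573 Bond=-30.5740
(1,0): Delta=0.3401 Bond=-4.6800
(1,1): Delta=0.9389 Bond=-42.0158
(2,0): Delta=-1.0000 Bond=54.3009
(2,1): Delta=0.5515 Bond=-20.1858
(2,2): Delta=1.0000 Bond=-54.3009
V0=33.7212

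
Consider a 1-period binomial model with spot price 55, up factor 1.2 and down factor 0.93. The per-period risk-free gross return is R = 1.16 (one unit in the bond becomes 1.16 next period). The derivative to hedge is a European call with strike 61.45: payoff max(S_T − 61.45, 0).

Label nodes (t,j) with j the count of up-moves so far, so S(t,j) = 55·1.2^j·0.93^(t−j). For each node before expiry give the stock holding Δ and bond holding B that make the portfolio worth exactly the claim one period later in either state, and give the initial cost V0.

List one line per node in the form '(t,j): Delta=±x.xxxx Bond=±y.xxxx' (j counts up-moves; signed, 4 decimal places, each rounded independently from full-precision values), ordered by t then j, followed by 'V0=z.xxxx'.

(0,0): Delta=0.3064 Bond=-13.5105
V0=3.3413

The replicating-portfolio and risk-neutral prices coincide; use p* = (1.16−0.93)/(1.2−0.93) = 0.8519 for the latter.
Payoff layer (t=1): V(1,0)=0.0000, V(1,1)=4.5500
Node (0,0) S=55.0000: V=(p*·4.5500+(1−p*)·0.0000)/1.16=3.3413; Δ=(4.5500−0.0000)/(66.0000−51.1500)=0.3064; B=V−Δ·S=-13.5105
Self-financing check: at every node Δ·S+B equals the discounted successor values.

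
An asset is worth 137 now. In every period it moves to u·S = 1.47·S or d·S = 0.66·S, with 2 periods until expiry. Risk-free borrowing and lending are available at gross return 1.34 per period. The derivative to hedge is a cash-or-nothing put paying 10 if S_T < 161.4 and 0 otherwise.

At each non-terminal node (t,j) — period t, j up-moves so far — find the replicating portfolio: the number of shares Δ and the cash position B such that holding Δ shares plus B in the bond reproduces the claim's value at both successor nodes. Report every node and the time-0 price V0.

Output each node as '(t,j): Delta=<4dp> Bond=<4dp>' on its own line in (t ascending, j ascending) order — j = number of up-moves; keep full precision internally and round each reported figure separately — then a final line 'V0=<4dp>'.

(0,0): Delta=-0.0565 Bond=9.3787
(1,0): Delta=0.0000 Bond=7.4627
(1,1): Delta=-0.0613 Bond=13.5434
V0=1.6442

No-arbitrage ⇒ martingale measure with p* = (R−d)/(u−d) = 0.8395.
Terminal values V(2,·): V(2,0)=10.0000, V(2,1)=10.0000, V(2,2)=0.0000
  t=1,j=0: stock 90.4200 → up 132.9174 (V=10.0000), down 59.6772 (V=10.0000). Price 7.4627; hedge Δ=0.0000, bond B=7.4627.
  t=1,j=1: stock 201.3900 → up 296.0433 (V=0.0000), down 132.9174 (V=10.0000). Price 1.1977; hedge Δ=-0.0613, bond B=13.5434.
  t=0,j=0: stock 137.0000 → up 201.3900 (V=1.1977), down 90.4200 (V=7.4627). Price 1.6442; hedge Δ=-0.0565, bond B=9.3787.
Root portfolio cost Δ·137+B reproduces V0=1.6442.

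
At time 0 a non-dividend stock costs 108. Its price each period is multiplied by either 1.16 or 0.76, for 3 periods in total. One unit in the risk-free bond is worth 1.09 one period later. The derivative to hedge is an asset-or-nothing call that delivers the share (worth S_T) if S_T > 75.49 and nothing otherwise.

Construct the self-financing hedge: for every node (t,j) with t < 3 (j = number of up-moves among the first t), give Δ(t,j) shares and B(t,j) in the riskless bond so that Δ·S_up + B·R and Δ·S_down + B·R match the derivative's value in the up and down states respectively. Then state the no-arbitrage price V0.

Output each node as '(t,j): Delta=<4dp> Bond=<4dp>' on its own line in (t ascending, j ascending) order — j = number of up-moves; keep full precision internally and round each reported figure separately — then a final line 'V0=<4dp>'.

(0,0): Delta=1.3922 Bond=-46.7896
(1,0): Delta=2.5461 Bond=-145.7162
(1,1): Delta=1.2318 Bond=-30.9095
(2,0): Delta=0.0000 Bond=0.0000
(2,1): Delta=2.9000 Bond=-192.5220
(2,2): Delta=1.0000 Bond=0.0000
V0=103.5685

No-arbitrage ⇒ martingale measure with p* = (R−d)/(u−d) = 0.8250.
Payoff layer (t=3): V(3,0)=0.0000, V(3,1)=0.0000, V(3,2)=110.4468, V(3,3)=168.5768
(2,0): S=62.3808. Δ = (V_up−V_dn)/(S_up−S_dn) = (0.0000−0.0000)/(72.3617−47.4094) = 0.0000. V = [p*·0.0000 + (1−p*)·0.0000]/1.09 = 0.0000. B = V − Δ·S = 0.0000.
(2,1): S=95.2128. Δ = (V_up−V_dn)/(S_up−S_dn) = (110.4468−0.0000)/(110.4468−72.3617) = 2.9000. V = [p*·110.4468 + (1−p*)·0.0000]/1.09 = 83.5951. B = V − Δ·S = -192.5220.
(2,2): S=145.3248. Δ = (V_up−V_dn)/(S_up−S_dn) = (168.5768−110.4468)/(168.5768−110.4468) = 1.0000. V = [p*·168.5768 + (1−p*)·110.4468]/1.09 = 145.3248. B = V − Δ·S = 0.0000.
(1,0): S=82.0800. Δ = (V_up−V_dn)/(S_up−S_dn) = (83.5951−0.0000)/(95.2128−62.3808) = 2.5461. V = [p*·83.5951 + (1−p*)·0.0000]/1.09 = 63.2715. B = V − Δ·S = -145.7162.
(1,1): S=125.2800. Δ = (V_up−V_dn)/(S_up−S_dn) = (145.3248−83.5951)/(145.3248−95.2128) = 1.2318. V = [p*·145.3248 + (1−p*)·83.5951]/1.09 = 123.4148. B = V − Δ·S = -30.9095.
(0,0): S=108.0000. Δ = (V_up−V_dn)/(S_up−S_dn) = (123.4148−63.2715)/(125.2800−82.0800) = 1.3922. V = [p*·123.4148 + (1−p*)·63.2715]/1.09 = 103.5685. B = V − Δ·S = -46.7896.
Root portfolio cost Δ·108+B reproduces V0=103.5685.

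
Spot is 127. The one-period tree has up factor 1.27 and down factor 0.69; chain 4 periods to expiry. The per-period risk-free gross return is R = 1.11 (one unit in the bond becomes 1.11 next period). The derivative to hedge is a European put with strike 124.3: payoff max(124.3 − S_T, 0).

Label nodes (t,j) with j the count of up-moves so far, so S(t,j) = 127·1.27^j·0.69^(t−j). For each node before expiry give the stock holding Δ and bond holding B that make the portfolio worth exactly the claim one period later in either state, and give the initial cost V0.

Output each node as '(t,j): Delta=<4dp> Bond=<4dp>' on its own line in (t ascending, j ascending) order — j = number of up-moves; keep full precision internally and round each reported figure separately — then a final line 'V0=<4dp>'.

(0,0): Delta=-0.1935 Bond=32.0161
(1,0): Delta=-0.5378 Bond=65.7084
(1,1): Delta=-0.1222 Bond=24.0444
(2,0): Delta=-1.0000 Bond=100.8847
(2,1): Delta=-0.4421 Bond=62.2894
(2,2): Delta=-0.0560 Bond=13.1273
(3,0): Delta=-1.0000 Bond=111.9820
(3,1): Delta=-1.0000 Bond=111.9820
(3,2): Delta=-0.3266 Bond=52.8210
(3,3): Delta=0.0000 Bond=0.0000
V0=7.4441

No-arbitrage ⇒ martingale measure with p* = (R−d)/(u−d) = 0.7241.
Terminal payoffs: V(4,0)=95.5128, V(4,1)=71.3148, V(4,2)=26.7765, V(4,3)=0.0000, V(4,4)=0.0000
Node (3,0) S=41.7206: V=(p*·71.3148+(1−p*)·95.5128)/1.11=70.2613; Δ=(71.3148−95.5128)/(52.9852−28.7872)=-1.0000; B=V−Δ·S=111.9820
Node (3,1) S=76.7902: V=(p*·26.7765+(1−p*)·71.3148)/1.11=35.1918; Δ=(26.7765−71.3148)/(97.5235−52.9852)=-1.0000; B=V−Δ·S=111.9820
Node (3,2) S=141.3384: V=(p*·0.0000+(1−p*)·26.7765)/1.11=6.6546; Δ=(0.0000−26.7765)/(179.4998−97.5235)=-0.3266; B=V−Δ·S=52.8210
Node (3,3) S=260.1446: V=(p*·0.0000+(1−p*)·0.0000)/1.11=0.0000; Δ=(0.0000−0.0000)/(330.3837−179.4998)=0.0000; B=V−Δ·S=0.0000
Node (2,0) S=60.4647: V=(p*·35.1918+(1−p*)·70.2613)/1.11=40.4200; Δ=(35.1918−70.2613)/(76.7902−41.7206)=-1.0000; B=V−Δ·S=100.8847
Node (2,1) S=111.2901: V=(p*·6.6546+(1−p*)·35.1918)/1.11=13.0873; Δ=(6.6546−35.1918)/(141.3384−76.7902)=-0.4421; B=V−Δ·S=62.2894
Node (2,2) S=204.8383: V=(p*·0.0000+(1−p*)·6.6546)/1.11=1.6538; Δ=(0.0000−6.6546)/(260.1446−141.3384)=-0.0560; B=V−Δ·S=13.1273
Node (1,0) S=87.6300: V=(p*·13.0873+(1−p*)·40.4200)/1.11=18.5832; Δ=(13.0873−40.4200)/(111.2901−60.4647)=-0.5378; B=V−Δ·S=65.7084
Node (1,1) S=161.2900: V=(p*·1.6538+(1−p*)·13.0873)/1.11=4.3314; Δ=(1.6538−13.0873)/(204.8383−111.2901)=-0.1222; B=V−Δ·S=24.0444
Node (0,0) S=127.0000: V=(p*·4.3314+(1−p*)·18.5832)/1.11=7.4441; Δ=(4.3314−18.5832)/(161.2900−87.6300)=-0.1935; B=V−Δ·S=32.0161
Self-financing check: at every node Δ·S+B equals the discounted successor values.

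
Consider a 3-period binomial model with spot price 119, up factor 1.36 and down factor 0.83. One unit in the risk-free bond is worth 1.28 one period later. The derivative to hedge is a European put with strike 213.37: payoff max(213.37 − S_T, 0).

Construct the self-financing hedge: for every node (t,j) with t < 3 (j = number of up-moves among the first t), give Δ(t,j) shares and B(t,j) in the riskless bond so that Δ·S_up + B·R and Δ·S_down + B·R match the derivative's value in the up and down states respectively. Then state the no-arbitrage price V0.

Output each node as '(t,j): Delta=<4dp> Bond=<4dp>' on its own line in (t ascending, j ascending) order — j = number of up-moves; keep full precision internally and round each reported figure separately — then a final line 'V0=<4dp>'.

The replicating-portfolio and risk-neutral prices coincide; use p* = (1.28−0.83)/(1.36−0.83) = 0.8491 for the latter.
Payoff layer (t=3): V(3,0)=145.3273, V(3,1)=101.8784, V(3,2)=30.6850, V(3,3)=0.0000
(2,0): S=81.9791. Δ = (V_up−V_dn)/(S_up−S_dn) = (101.8784−145.3273)/(111.4916−68.0427) = -1.0000. V = [p*·101.8784 + (1−p*)·145.3273]/1.28 = 84.7162. B = V − Δ·S = 166.6953.
(2,1): S=134.3272. Δ = (V_up−V_dn)/(S_up−S_dn) = (30.6850−101.8784)/(182.6850−111.4916) = -1.0000. V = [p*·30.6850 + (1−p*)·101.8784]/1.28 = 32.3681. B = V − Δ·S = 166.6953.
(2,2): S=220.1024. Δ = (V_up−V_dn)/(S_up−S_dn) = (0.0000−30.6850)/(299.3393−182.6850) = -0.2630. V = [p*·0.0000 + (1−p*)·30.6850]/1.28 = 3.6185. B = V − Δ·S = 61.5148.
(1,0): S=98.7700. Δ = (V_up−V_dn)/(S_up−S_dn) = (32.3681−84.7162)/(134.3272−81.9791) = -1.0000. V = [p*·32.3681 + (1−p*)·84.7162]/1.28 = 31.4607. B = V − Δ·S = 130.2307.
(1,1): S=161.8400. Δ = (V_up−V_dn)/(S_up−S_dn) = (3.6185−32.3681)/(220.1024−134.3272) = -0.3352. V = [p*·3.6185 + (1−p*)·32.3681]/1.28 = 6.2172. B = V − Δ·S = 60.4618.
(0,0): S=119.0000. Δ = (V_up−V_dn)/(S_up−S_dn) = (6.2172−31.4607)/(161.8400−98.7700) = -0.4002. V = [p*·6.2172 + (1−p*)·31.4607]/1.28 = 7.8340. B = V − Δ·S = 55.4632.
The time-0 hedge costs 7.8340, which is the no-arbitrage price.

(0,0): Delta=-0.4002 Bond=55.4632
(1,0): Delta=-1.0000 Bond=130.2307
(1,1): Delta=-0.3352 Bond=60.4618
(2,0): Delta=-1.0000 Bond=166.6953
(2,1): Delta=-1.0000 Bond=166.6953
(2,2): Delta=-0.2630 Bond=61.5148
V0=7.8340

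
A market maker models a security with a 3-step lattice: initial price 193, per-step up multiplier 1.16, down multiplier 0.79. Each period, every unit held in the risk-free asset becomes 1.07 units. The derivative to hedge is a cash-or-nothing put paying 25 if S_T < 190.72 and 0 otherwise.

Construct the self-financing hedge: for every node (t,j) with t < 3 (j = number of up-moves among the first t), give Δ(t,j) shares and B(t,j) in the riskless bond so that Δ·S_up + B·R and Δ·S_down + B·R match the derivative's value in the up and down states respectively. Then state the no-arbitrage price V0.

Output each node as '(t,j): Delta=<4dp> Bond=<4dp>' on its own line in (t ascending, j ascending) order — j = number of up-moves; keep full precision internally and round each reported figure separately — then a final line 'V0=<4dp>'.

Risk-neutral probability p* = (R−d)/(u−d) = (1.07−0.79)/(1.16−0.79) = 0.7568.
At expiry t=3: V(3,0)=25.0000, V(3,1)=25.0000, V(3,2)=0.0000, V(3,3)=0.0000
Node (2,0) S=120.4513: V=(p*·25.0000+(1−p*)·25.0000)/1.07=23.3645; Δ=(25.0000−25.0000)/(139.7235−95.1565)=0.0000; B=V−Δ·S=23.3645
Node (2,1) S=176.8652: V=(p*·0.0000+(1−p*)·25.0000)/1.07=5.6833; Δ=(0.0000−25.0000)/(205.1636−139.7235)=-0.3820; B=V−Δ·S=73.2508
Node (2,2) S=259.7008: V=(p*·0.0000+(1−p*)·0.0000)/1.07=0.0000; Δ=(0.0000−0.0000)/(301.2529−205.1636)=0.0000; B=V−Δ·S=0.0000
Node (1,0) S=152.4700: V=(p*·5.6833+(1−p*)·23.3645)/1.07=9.3309; Δ=(5.6833−23.3645)/(176.8652−120.4513)=-0.3134; B=V−Δ·S=57.1180
Node (1,1) S=223.8800: V=(p*·0.0000+(1−p*)·5.6833)/1.07=1.2920; Δ=(0.0000−5.6833)/(259.7008−176.8652)=-0.0686; B=V−Δ·S=16.6521
Node (0,0) S=193.0000: V=(p*·1.2920+(1−p*)·9.3309)/1.07=3.0349; Δ=(1.2920−9.3309)/(223.8800−152.4700)=-0.1126; B=V−Δ·S=24.7619
Self-financing check: at every node Δ·S+B equals the discounted successor values.

(0,0): Delta=-0.1126 Bond=24.7619
(1,0): Delta=-0.3134 Bond=57.1180
(1,1): Delta=-0.0686 Bond=16.6521
(2,0): Delta=0.0000 Bond=23.3645
(2,1): Delta=-0.3820 Bond=73.2508
(2,2): Delta=0.0000 Bond=0.0000
V0=3.0349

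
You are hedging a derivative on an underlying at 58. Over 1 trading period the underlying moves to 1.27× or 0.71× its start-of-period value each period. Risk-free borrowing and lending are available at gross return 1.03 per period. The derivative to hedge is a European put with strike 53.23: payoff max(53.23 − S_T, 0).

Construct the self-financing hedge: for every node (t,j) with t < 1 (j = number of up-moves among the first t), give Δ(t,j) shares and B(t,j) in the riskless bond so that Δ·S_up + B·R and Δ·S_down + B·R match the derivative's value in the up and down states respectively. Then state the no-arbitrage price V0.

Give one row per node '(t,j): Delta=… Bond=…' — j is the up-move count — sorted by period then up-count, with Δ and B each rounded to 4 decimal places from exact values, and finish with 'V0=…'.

Risk-neutral probability p* = (R−d)/(u−d) = (1.03−0.71)/(1.27−0.71) = 0.5714.
At expiry t=1: V(1,0)=12.0500, V(1,1)=0.0000
(0,0): S=58.0000. Δ = (V_up−V_dn)/(S_up−S_dn) = (0.0000−12.0500)/(73.6600−41.1800) = -0.3710. V = [p*·0.0000 + (1−p*)·12.0500]/1.03 = 5.0139. B = V − Δ·S = 26.5317.
The time-0 hedge costs 5.0139, which is the no-arbitrage price.

(0,0): Delta=-0.3710 Bond=26.5317
V0=5.0139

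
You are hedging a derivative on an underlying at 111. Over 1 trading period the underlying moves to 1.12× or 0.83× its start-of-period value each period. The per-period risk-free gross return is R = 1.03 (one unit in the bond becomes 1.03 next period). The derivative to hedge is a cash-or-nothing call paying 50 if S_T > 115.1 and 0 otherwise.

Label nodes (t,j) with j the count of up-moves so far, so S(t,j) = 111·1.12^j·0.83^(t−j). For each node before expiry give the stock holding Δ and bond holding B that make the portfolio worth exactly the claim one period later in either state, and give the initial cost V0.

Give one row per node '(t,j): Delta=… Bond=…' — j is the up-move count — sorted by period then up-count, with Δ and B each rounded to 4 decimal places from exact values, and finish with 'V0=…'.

(0,0): Delta=1.5533 Bond=-138.9354
V0=33.4784

Since d<R<u, set p* = (R−d)/(u−d) = 0.6897; price each node as the discounted p*-expectation of its children.
Terminal values V(1,·): V(1,0)=0.0000, V(1,1)=50.0000
  t=0,j=0: stock 111.0000 → up 124.3200 (V=50.0000), down 92.1300 (V=0.0000). Price 33.4784; hedge Δ=1.5533, bond B=-138.9354.
Root portfolio cost Δ·111+B reproduces V0=33.4784.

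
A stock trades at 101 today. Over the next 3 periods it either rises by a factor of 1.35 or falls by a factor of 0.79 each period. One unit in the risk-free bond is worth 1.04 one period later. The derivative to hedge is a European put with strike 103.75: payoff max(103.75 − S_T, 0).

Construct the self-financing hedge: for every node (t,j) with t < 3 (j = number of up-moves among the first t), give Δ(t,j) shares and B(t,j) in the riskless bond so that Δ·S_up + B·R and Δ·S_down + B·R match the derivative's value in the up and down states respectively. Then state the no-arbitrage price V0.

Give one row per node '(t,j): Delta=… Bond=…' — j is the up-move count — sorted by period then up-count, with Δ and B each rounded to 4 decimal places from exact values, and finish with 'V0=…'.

Risk-neutral probability p* = (R−d)/(u−d) = (1.04−0.79)/(1.35−0.79) = 0.4464.
At expiry t=3: V(3,0)=53.9531, V(3,1)=18.6540, V(3,2)=0.0000, V(3,3)=0.0000
Node (2,0) S=63.0341: V=(p*·18.6540+(1−p*)·53.9531)/1.04=36.7255; Δ=(18.6540−53.9531)/(85.0960−49.7969)=-1.0000; B=V−Δ·S=99.7596
Node (2,1) S=107.7165: V=(p*·0.0000+(1−p*)·18.6540)/1.04=9.9291; Δ=(0.0000−18.6540)/(145.4173−85.0960)=-0.3092; B=V−Δ·S=43.2398
Node (2,2) S=184.0725: V=(p*·0.0000+(1−p*)·0.0000)/1.04=0.0000; Δ=(0.0000−0.0000)/(248.4979−145.4173)=0.0000; B=V−Δ·S=0.0000
Node (1,0) S=79.7900: V=(p*·9.9291+(1−p*)·36.7255)/1.04=23.8104; Δ=(9.9291−36.7255)/(107.7165−63.0341)=-0.5997; B=V−Δ·S=71.6611
Node (1,1) S=136.3500: V=(p*·0.0000+(1−p*)·9.9291)/1.04=5.2851; Δ=(0.0000−9.9291)/(184.0725−107.7165)=-0.1300; B=V−Δ·S=23.0157
Node (0,0) S=101.0000: V=(p*·5.2851+(1−p*)·23.8104)/1.04=14.9425; Δ=(5.2851−23.8104)/(136.3500−79.7900)=-0.3275; B=V−Δ·S=48.0235
The time-0 hedge costs 14.9425, which is the no-arbitrage price.

(0,0): Delta=-0.3275 Bond=48.0235
(1,0): Delta=-0.5997 Bond=71.6611
(1,1): Delta=-0.1300 Bond=23.0157
(2,0): Delta=-1.0000 Bond=99.7596
(2,1): Delta=-0.3092 Bond=43.2398
(2,2): Delta=0.0000 Bond=0.0000
V0=14.9425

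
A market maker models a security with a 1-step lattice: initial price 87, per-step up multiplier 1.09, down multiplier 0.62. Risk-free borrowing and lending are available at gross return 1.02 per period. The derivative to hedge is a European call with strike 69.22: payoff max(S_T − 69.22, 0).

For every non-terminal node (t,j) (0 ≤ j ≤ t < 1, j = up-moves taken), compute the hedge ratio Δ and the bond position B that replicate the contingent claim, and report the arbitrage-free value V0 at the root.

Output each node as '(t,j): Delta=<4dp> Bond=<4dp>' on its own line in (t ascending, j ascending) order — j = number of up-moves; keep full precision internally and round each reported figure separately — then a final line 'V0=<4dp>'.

(0,0): Delta=0.6263 Bond=-33.1210
V0=21.3684

Risk-neutral probability p* = (R−d)/(u−d) = (1.02−0.62)/(1.09−0.62) = 0.8511.
Terminal values V(1,·): V(1,0)=0.0000, V(1,1)=25.6100
  t=0,j=0: stock 87.0000 → up 94.8300 (V=25.6100), down 53.9400 (V=0.0000). Price 21.3684; hedge Δ=0.6263, bond B=-33.1210.
Self-financing check: at every node Δ·S+B equals the discounted successor values.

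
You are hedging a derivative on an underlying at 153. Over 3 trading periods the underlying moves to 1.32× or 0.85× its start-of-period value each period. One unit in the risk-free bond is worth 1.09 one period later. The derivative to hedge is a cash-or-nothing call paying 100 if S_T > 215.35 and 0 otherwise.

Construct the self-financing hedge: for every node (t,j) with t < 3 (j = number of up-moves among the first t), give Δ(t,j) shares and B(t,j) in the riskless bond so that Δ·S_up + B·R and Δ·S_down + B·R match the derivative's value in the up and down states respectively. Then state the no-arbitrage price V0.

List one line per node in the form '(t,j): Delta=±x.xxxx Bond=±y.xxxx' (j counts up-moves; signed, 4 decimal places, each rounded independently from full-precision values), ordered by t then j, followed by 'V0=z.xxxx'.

(0,0): Delta=0.5850 Bond=-49.6587
(1,0): Delta=0.7664 Bond=-77.7287
(1,1): Delta=0.4730 Bond=-31.5106
(2,0): Delta=0.0000 Bond=0.0000
(2,1): Delta=1.2394 Bond=-165.9184
(2,2): Delta=0.0000 Bond=91.7431
V0=39.8412

No-arbitrage ⇒ martingale measure with p* = (R−d)/(u−d) = 0.5106.
Payoff layer (t=3): V(3,0)=0.0000, V(3,1)=0.0000, V(3,2)=100.0000, V(3,3)=100.0000
(2,0): S=110.5425. Δ = (V_up−V_dn)/(S_up−S_dn) = (0.0000−0.0000)/(145.9161−93.9611) = 0.0000. V = [p*·0.0000 + (1−p*)·0.0000]/1.09 = 0.0000. B = V − Δ·S = 0.0000.
(2,1): S=171.6660. Δ = (V_up−V_dn)/(S_up−S_dn) = (100.0000−0.0000)/(226.5991−145.9161) = 1.2394. V = [p*·100.0000 + (1−p*)·0.0000]/1.09 = 46.8476. B = V − Δ·S = -165.9184.
(2,2): S=266.5872. Δ = (V_up−V_dn)/(S_up−S_dn) = (100.0000−100.0000)/(351.8951−226.5991) = 0.0000. V = [p*·100.0000 + (1−p*)·100.0000]/1.09 = 91.7431. B = V − Δ·S = 91.7431.
(1,0): S=130.0500. Δ = (V_up−V_dn)/(S_up−S_dn) = (46.8476−0.0000)/(171.6660−110.5425) = 0.7664. V = [p*·46.8476 + (1−p*)·0.0000]/1.09 = 21.9469. B = V − Δ·S = -77.7287.
(1,1): S=201.9600. Δ = (V_up−V_dn)/(S_up−S_dn) = (91.7431−46.8476)/(266.5872−171.6660) = 0.4730. V = [p*·91.7431 + (1−p*)·46.8476]/1.09 = 64.0119. B = V − Δ·S = -31.5106.
(0,0): S=153.0000. Δ = (V_up−V_dn)/(S_up−S_dn) = (64.0119−21.9469)/(201.9600−130.0500) = 0.5850. V = [p*·64.0119 + (1−p*)·21.9469]/1.09 = 39.8412. B = V − Δ·S = -49.6587.
Each (Δ,B) replicates both successor values, so the strategy is self-financing and V0 is arbitrage-free.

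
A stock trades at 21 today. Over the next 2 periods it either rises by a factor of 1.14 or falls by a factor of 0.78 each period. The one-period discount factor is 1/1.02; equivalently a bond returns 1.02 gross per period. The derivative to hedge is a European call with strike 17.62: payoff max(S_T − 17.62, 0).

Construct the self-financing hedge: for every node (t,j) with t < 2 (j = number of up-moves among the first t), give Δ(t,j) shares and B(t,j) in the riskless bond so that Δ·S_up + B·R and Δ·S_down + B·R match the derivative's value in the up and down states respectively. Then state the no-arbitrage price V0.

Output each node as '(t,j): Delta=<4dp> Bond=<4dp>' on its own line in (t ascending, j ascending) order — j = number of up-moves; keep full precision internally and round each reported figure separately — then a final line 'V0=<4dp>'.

(0,0): Delta=0.7906 Bond=-12.0216
(1,0): Delta=0.1786 Bond=-2.2372
(1,1): Delta=1.0000 Bond=-17.2745
V0=4.5815

The replicating-portfolio and risk-neutral prices coincide; use p* = (1.02−0.78)/(1.14−0.78) = 0.6667 for the latter.
Terminal payoffs: V(2,0)=0.0000, V(2,1)=1.0532, V(2,2)=9.6716
  t=1,j=0: stock 16.3800 → up 18.6732 (V=1.0532), down 12.7764 (V=0.0000). Price 0.6884; hedge Δ=0.1786, bond B=-2.2372.
  t=1,j=1: stock 23.9400 → up 27.2916 (V=9.6716), down 18.6732 (V=1.0532). Price 6.6655; hedge Δ=1.0000, bond B=-17.2745.
  t=0,j=0: stock 21.0000 → up 23.9400 (V=6.6655), down 16.3800 (V=0.6884). Price 4.5815; hedge Δ=0.7906, bond B=-12.0216.
The time-0 hedge costs 4.5815, which is the no-arbitrage price.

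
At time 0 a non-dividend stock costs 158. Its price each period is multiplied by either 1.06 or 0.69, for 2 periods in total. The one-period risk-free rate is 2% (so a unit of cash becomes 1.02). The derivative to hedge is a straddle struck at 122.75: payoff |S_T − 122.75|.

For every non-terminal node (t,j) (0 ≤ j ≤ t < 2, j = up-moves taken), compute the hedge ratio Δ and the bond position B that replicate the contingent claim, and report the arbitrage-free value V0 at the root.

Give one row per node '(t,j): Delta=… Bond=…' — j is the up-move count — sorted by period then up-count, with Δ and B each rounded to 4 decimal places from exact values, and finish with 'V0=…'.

Risk-neutral probability p* = (R−d)/(u−d) = (1.02−0.69)/(1.06−0.69) = 0.8919.
Terminal payoffs: V(2,0)=47.5262, V(2,1)=7.1888, V(2,2)=54.7788
Node (1,0) S=109.0200: V=(p*·7.1888+(1−p*)·47.5262)/1.02=11.3231; Δ=(7.1888−47.5262)/(115.5612−75.2238)=-1.0000; B=V−Δ·S=120.3431
Node (1,1) S=167.4800: V=(p*·54.7788+(1−p*)·7.1888)/1.02=48.6607; Δ=(54.7788−7.1888)/(177.5288−115.5612)=0.7680; B=V−Δ·S=-79.9609
Node (0,0) S=158.0000: V=(p*·48.6607+(1−p*)·11.3231)/1.02=43.7492; Δ=(48.6607−11.3231)/(167.4800−109.0200)=0.6387; B=V−Δ·S=-57.1631
Self-financing check: at every node Δ·S+B equals the discounted successor values.

(0,0): Delta=0.6387 Bond=-57.1631
(1,0): Delta=-1.0000 Bond=120.3431
(1,1): Delta=0.7680 Bond=-79.9609
V0=43.7492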